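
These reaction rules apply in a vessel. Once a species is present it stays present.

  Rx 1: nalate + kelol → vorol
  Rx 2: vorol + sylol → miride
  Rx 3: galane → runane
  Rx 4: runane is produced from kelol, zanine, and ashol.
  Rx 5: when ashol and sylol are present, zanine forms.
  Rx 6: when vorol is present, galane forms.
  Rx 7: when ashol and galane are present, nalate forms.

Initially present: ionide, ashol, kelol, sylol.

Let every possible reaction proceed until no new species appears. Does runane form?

ashol and sylol present → zanine forms (Rx 5).
kelol, zanine, and ashol present → runane forms (Rx 4).

Yes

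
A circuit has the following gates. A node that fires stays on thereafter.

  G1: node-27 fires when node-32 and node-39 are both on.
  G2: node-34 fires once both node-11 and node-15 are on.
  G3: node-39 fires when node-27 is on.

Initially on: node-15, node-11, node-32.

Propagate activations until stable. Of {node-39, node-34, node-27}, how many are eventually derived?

node-11 and node-15 are on, so node-34 fires (G2).
node-39 would need node-27 (G3), but node-27 never turns on.
node-34: reached.
node-27 would need node-32 and node-39 (G1), but node-39 never turns on.
Reached: node-34 — 1 of the 3.

1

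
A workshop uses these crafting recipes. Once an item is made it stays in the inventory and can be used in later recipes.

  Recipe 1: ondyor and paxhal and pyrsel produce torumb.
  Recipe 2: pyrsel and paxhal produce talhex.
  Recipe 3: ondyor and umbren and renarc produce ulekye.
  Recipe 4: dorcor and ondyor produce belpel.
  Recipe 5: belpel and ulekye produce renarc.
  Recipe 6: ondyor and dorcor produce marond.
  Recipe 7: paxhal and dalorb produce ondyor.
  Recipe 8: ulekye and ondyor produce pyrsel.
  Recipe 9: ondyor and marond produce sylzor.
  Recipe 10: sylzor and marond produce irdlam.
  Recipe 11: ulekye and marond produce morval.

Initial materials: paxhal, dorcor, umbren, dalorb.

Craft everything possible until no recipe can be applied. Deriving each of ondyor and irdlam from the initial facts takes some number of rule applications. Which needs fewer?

ondyor: paxhal and dalorb → ondyor (Recipe 7). [1 rule application]
irdlam: paxhal and dalorb → ondyor (Recipe 7). ondyor and dorcor → marond (Recipe 6). Using Recipe 9, ondyor and marond make sylzor. Using Recipe 10, sylzor and marond make irdlam. [4 rule applications]
ondyor needs fewer.

ondyor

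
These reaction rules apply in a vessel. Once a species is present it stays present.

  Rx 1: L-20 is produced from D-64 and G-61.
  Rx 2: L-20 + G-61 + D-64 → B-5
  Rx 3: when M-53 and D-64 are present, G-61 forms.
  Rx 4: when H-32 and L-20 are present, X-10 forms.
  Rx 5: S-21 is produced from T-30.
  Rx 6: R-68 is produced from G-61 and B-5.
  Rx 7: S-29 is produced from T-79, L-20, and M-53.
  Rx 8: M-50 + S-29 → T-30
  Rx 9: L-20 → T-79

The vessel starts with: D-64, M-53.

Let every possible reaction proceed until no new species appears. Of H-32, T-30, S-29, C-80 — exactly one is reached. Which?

S-29

M-53 and D-64 present → G-61 forms (Rx 3).
D-64 and G-61 present → L-20 forms (Rx 1).
L-20 present → T-79 forms (Rx 9).
T-79, L-20, and M-53 present → S-29 forms (Rx 7).
No rule produces H-32, and it is not given. T-30 would need M-50 and S-29 (Rx 8), but M-50 never forms. No rule produces C-80, and it is not given.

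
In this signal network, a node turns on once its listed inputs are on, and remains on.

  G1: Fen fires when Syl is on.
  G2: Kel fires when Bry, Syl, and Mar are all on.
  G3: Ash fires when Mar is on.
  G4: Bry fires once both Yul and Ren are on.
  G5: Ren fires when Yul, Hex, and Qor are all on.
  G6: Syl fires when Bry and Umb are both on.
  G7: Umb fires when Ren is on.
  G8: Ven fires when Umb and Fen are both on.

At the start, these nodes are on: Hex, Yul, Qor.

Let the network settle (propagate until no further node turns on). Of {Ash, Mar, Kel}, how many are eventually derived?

Ash would need Mar (G3), but Mar never turns on.
No rule produces Mar, and it is not given.
Kel would need Bry, Syl, and Mar (G2), but Mar never turns on.
None of the 3 are reached.

0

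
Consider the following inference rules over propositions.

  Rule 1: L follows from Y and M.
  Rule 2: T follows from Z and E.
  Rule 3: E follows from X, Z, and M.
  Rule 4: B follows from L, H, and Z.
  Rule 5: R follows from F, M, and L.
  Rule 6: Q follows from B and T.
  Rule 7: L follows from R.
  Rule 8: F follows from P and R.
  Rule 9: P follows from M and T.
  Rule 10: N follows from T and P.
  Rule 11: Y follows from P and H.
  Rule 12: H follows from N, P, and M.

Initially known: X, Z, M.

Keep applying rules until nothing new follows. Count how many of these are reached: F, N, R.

1

X, Z, and M hold, so E follows (Rule 3).
From Z and E, Rule 2 gives T.
M and T hold, so P follows (Rule 9).
From T and P, Rule 10 gives N.
F would need P and R (Rule 8), but R is never established.
N: reached.
R would need F, M, and L (Rule 5), but F is never established.
Reached: N — 1 of the 3.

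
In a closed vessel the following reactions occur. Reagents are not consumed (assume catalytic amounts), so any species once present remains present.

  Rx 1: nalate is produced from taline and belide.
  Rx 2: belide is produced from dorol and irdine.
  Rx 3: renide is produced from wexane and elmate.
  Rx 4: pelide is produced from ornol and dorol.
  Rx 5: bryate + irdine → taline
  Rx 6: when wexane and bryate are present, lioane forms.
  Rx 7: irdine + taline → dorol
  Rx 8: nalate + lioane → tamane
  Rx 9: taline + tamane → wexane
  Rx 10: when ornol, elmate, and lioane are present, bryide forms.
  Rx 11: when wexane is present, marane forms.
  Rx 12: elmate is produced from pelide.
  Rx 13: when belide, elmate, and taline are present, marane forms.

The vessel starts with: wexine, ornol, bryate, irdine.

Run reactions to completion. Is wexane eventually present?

No

wexane would need taline and tamane (Rx 9), but tamane never forms.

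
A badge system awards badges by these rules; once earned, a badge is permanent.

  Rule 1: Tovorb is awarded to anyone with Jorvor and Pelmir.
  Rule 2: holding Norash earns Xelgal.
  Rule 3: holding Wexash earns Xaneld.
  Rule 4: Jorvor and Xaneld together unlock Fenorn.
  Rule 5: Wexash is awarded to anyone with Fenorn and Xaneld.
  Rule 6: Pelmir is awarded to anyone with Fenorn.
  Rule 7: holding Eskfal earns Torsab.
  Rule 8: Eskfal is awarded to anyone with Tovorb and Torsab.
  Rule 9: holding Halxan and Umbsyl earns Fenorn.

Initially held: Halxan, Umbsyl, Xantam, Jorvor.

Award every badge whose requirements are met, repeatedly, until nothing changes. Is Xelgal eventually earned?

Xelgal would need Norash (Rule 2), but Norash is never earned.

No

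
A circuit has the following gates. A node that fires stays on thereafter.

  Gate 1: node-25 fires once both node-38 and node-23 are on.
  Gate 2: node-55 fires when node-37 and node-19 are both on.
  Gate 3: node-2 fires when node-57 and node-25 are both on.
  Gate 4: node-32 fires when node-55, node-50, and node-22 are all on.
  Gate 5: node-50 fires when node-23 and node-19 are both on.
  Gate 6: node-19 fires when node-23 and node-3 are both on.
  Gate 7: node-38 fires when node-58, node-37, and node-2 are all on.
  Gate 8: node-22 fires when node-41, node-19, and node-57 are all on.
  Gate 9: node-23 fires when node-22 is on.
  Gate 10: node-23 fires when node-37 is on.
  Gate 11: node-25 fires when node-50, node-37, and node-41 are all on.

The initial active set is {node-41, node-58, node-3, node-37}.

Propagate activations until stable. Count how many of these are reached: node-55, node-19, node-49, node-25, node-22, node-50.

node-37 is on, so node-23 fires (Gate 10).
node-23 and node-3 are on, so node-19 fires (Gate 6).
node-23 and node-19 are on, so node-50 fires (Gate 5).
Gate 2: node-37 and node-19 on → node-55 on.
Gate 11: node-50, node-37, and node-41 on → node-25 on.
node-55: reached.
node-19: reached.
No rule produces node-49, and it is not given.
node-25: reached.
node-22 would need node-41, node-19, and node-57 (Gate 8), but node-57 never turns on.
node-50: reached.
Reached: node-55, node-19, node-25, and node-50 — 4 of the 6.

4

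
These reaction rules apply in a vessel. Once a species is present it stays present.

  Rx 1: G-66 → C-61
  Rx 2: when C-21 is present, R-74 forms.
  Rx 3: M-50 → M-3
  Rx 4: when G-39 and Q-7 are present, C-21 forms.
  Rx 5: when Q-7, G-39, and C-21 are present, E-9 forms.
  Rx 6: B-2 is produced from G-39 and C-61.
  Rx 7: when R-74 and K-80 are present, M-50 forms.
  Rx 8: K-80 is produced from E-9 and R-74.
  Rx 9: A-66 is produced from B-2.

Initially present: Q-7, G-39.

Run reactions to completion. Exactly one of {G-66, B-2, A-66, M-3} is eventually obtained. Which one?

M-3

G-39 and Q-7 present → C-21 forms (Rx 4).
Q-7, G-39, and C-21 present → E-9 forms (Rx 5).
C-21 present → R-74 forms (Rx 2).
E-9 and R-74 present → K-80 forms (Rx 8).
R-74 and K-80 present → M-50 forms (Rx 7).
M-50 present → M-3 forms (Rx 3).
B-2 would need G-39 and C-61 (Rx 6), but C-61 never forms. No rule produces G-66, and it is not given. A-66 would need B-2 (Rx 9), but B-2 never forms.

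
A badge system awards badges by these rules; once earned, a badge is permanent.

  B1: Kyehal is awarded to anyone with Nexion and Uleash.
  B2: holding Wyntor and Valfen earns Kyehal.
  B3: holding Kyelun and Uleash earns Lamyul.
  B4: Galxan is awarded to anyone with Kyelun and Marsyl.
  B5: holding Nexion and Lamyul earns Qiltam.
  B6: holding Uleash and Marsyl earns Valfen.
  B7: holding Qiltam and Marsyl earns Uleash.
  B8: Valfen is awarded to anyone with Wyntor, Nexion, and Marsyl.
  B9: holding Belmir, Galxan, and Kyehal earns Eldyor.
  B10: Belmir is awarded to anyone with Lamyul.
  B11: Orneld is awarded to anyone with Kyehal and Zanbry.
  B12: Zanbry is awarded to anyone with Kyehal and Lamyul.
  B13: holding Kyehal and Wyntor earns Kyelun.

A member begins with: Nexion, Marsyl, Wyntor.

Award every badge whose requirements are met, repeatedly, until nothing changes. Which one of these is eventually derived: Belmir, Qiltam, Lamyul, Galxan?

Galxan

With Wyntor, Nexion, and Marsyl, Valfen is earned (B8).
With Wyntor and Valfen, Kyehal is earned (B2).
With Kyehal and Wyntor, Kyelun is earned (B13).
With Kyelun and Marsyl, Galxan is earned (B4).
Belmir would need Lamyul (B10), but Lamyul is never earned. Qiltam would need Nexion and Lamyul (B5), but Lamyul is never earned. Lamyul would need Kyelun and Uleash (B3), but Uleash is never earned.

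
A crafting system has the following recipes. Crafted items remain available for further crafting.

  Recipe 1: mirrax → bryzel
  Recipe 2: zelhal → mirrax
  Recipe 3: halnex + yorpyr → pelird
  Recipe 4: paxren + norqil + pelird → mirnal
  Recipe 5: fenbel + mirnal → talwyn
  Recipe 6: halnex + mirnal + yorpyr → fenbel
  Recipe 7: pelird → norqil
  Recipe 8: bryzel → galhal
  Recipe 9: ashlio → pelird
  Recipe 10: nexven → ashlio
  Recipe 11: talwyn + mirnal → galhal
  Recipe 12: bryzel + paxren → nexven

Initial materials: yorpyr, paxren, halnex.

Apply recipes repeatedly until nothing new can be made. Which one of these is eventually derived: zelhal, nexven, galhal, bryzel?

halnex + yorpyr → pelird (Recipe 3).
Using Recipe 7, pelird makes norqil.
Using Recipe 4, paxren, norqil, and pelird make mirnal.
halnex + mirnal + yorpyr → fenbel (Recipe 6).
fenbel + mirnal → talwyn (Recipe 5).
Using Recipe 11, talwyn and mirnal make galhal.
nexven would need bryzel and paxren (Recipe 12), but bryzel is never obtained. No rule produces zelhal, and it is not given. bryzel would need mirrax (Recipe 1), but mirrax is never obtained.

galhal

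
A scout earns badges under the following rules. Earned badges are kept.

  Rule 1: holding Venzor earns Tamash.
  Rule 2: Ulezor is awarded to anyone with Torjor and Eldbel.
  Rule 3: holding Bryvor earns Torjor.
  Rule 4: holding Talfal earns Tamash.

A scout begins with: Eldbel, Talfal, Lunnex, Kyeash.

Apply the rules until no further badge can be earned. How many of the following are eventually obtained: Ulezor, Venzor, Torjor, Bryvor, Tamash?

1

With Talfal, Tamash is earned (Rule 4).
Ulezor would need Torjor and Eldbel (Rule 2), but Torjor is never earned.
No rule produces Venzor, and it is not given.
Torjor would need Bryvor (Rule 3), but Bryvor is never earned.
No rule produces Bryvor, and it is not given.
Tamash: reached.
Reached: Tamash — 1 of the 5.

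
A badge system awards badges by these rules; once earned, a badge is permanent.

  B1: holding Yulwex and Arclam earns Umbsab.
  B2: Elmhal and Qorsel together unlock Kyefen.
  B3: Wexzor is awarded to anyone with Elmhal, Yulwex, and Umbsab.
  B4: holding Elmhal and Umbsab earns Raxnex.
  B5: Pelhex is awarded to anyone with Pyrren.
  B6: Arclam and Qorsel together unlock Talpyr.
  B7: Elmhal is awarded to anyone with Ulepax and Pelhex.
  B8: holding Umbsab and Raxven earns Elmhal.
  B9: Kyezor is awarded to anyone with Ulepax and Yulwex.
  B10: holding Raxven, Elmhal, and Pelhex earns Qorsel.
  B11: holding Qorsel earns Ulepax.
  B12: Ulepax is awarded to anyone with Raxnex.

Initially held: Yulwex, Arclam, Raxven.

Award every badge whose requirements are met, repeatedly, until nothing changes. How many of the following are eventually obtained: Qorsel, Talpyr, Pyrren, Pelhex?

Qorsel would need Raxven, Elmhal, and Pelhex (B10), but Pelhex is never earned.
Talpyr would need Arclam and Qorsel (B6), but Qorsel is never earned.
No rule produces Pyrren, and it is not given.
Pelhex would need Pyrren (B5), but Pyrren is never earned.
None of the 4 are reached.

0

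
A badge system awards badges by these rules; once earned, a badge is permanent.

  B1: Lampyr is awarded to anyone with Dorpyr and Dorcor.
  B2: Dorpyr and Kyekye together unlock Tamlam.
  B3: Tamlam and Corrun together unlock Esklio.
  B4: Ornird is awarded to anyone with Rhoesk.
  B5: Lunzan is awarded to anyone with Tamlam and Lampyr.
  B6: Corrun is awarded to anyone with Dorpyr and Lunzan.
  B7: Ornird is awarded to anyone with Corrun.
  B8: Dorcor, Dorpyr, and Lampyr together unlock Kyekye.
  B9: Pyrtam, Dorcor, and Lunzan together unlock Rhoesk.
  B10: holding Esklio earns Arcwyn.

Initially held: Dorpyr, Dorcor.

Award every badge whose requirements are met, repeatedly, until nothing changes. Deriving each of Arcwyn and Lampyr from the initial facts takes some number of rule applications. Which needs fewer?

Lampyr: With Dorpyr and Dorcor, Lampyr is earned (B1). [1 rule application]
Arcwyn: With Dorpyr and Dorcor, Lampyr is earned (B1). With Dorcor, Dorpyr, and Lampyr, Kyekye is earned (B8). With Dorpyr and Kyekye, Tamlam is earned (B2). With Tamlam and Lampyr, Lunzan is earned (B5). With Dorpyr and Lunzan, Corrun is earned (B6). With Tamlam and Corrun, Esklio is earned (B3). With Esklio, Arcwyn is earned (B10). [7 rule applications]
Lampyr needs fewer.

Lampyr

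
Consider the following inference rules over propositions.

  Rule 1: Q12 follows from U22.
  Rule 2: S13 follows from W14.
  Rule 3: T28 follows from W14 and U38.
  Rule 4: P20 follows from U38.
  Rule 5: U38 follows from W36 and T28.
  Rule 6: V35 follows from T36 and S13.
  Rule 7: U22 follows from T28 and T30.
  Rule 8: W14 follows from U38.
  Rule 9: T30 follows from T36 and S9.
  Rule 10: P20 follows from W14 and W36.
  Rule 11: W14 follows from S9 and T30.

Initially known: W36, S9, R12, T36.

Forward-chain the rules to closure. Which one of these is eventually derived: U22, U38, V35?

T36 and S9 hold, so T30 follows (Rule 9).
S9 and T30 hold, so W14 follows (Rule 11).
W14 holds, so S13 follows (Rule 2).
T36 and S13 hold, so V35 follows (Rule 6).
U22 would need T28 and T30 (Rule 7), but T28 is never established. U38 would need W36 and T28 (Rule 5), but T28 is never established.

V35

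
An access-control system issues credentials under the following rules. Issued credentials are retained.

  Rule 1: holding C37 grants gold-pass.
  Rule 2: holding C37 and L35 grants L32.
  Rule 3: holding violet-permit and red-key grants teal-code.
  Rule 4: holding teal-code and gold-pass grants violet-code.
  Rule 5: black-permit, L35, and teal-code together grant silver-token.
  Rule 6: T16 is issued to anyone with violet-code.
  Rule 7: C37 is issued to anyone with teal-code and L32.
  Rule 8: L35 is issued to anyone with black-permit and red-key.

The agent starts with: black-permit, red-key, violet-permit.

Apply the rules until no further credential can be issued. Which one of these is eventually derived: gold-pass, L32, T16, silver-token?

silver-token

Holding violet-permit and red-key grants teal-code (Rule 3).
Holding black-permit and red-key grants L35 (Rule 8).
Holding black-permit, L35, and teal-code grants silver-token (Rule 5).
gold-pass would need C37 (Rule 1), but C37 is never granted. L32 would need C37 and L35 (Rule 2), but C37 is never granted. T16 would need violet-code (Rule 6), but violet-code is never granted.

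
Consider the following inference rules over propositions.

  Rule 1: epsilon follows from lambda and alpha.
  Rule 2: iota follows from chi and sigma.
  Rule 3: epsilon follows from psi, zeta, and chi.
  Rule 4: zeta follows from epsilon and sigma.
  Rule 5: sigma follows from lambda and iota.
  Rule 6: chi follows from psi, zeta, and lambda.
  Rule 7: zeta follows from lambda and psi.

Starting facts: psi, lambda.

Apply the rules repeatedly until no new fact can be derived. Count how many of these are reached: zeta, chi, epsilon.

From lambda and psi, Rule 7 gives zeta.
From psi, zeta, and lambda, Rule 6 gives chi.
From psi, zeta, and chi, Rule 3 gives epsilon.
zeta: reached.
chi: reached.
epsilon: reached.
All 3 are reached.

3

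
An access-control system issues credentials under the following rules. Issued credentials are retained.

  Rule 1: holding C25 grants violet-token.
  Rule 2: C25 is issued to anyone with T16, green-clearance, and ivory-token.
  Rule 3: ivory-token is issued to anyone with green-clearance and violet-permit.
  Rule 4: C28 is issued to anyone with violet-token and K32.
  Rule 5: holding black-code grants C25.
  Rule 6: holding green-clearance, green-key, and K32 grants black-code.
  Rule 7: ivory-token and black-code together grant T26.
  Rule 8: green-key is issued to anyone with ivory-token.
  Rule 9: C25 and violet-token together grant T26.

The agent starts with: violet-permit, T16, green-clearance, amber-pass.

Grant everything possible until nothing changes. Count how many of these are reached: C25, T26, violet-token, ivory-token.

Holding green-clearance and violet-permit grants ivory-token (Rule 3).
Holding T16, green-clearance, and ivory-token grants C25 (Rule 2).
Holding C25 grants violet-token (Rule 1).
Holding C25 and violet-token grants T26 (Rule 9).
C25: reached.
T26: reached.
violet-token: reached.
ivory-token: reached.
All 4 are reached.

4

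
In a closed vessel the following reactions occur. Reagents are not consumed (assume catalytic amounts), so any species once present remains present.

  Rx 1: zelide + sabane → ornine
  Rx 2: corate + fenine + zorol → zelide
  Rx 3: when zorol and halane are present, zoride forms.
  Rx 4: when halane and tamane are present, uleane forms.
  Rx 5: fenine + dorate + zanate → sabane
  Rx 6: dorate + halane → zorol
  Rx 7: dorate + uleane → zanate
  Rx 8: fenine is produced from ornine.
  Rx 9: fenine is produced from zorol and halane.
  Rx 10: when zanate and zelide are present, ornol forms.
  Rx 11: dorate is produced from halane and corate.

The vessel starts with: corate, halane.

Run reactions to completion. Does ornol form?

No

ornol would need zanate and zelide (Rx 10), but zanate never forms.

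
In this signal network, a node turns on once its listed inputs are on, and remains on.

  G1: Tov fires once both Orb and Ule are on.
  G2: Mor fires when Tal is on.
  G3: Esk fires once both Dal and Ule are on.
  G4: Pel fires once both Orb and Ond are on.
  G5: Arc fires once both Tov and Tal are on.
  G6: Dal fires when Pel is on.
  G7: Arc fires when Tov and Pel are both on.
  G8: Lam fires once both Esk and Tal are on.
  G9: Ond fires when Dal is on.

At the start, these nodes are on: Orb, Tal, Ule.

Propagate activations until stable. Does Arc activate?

Yes

G1: Orb and Ule on → Tov on.
Tov and Tal are on, so Arc fires (G5).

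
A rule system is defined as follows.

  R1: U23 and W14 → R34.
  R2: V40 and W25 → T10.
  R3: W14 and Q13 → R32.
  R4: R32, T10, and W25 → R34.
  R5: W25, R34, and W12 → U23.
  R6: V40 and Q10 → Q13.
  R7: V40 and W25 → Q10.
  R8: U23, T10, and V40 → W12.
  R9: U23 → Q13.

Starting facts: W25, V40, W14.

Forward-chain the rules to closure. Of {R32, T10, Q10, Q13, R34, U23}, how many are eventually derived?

5

V40 and W25 hold, so T10 follows (R2).
From V40 and W25, R7 gives Q10.
From V40 and Q10, R6 gives Q13.
From W14 and Q13, R3 gives R32.
From R32, T10, and W25, R4 gives R34.
R32: reached.
T10: reached.
Q10: reached.
Q13: reached.
R34: reached.
U23 would need W25, R34, and W12 (R5), but W12 is never established.
Reached: R32, T10, Q10, Q13, and R34 — 5 of the 6.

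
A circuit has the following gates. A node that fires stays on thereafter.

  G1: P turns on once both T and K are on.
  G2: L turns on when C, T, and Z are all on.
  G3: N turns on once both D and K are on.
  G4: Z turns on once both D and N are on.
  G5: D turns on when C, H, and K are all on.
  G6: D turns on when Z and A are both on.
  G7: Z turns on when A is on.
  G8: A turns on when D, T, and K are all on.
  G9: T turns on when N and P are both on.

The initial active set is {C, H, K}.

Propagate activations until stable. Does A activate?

A would need D, T, and K (G8), but T never turns on.

No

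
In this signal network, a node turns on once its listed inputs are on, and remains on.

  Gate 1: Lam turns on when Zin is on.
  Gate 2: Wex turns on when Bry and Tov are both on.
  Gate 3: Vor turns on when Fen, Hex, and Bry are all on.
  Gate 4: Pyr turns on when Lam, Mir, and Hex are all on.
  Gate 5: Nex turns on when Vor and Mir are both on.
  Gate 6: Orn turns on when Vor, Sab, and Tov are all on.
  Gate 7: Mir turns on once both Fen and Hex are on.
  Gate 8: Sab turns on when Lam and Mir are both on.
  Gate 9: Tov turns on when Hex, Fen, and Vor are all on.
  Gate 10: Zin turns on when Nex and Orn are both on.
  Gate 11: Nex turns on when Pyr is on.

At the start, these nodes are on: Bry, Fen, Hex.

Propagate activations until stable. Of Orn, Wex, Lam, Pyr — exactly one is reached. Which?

Wex

Fen, Hex, and Bry are on, so Vor turns on (Gate 3).
Hex, Fen, and Vor are on, so Tov turns on (Gate 9).
Gate 2: Bry and Tov on → Wex on.
Pyr would need Lam, Mir, and Hex (Gate 4), but Lam never turns on. Orn would need Vor, Sab, and Tov (Gate 6), but Sab never turns on. Lam would need Zin (Gate 1), but Zin never turns on.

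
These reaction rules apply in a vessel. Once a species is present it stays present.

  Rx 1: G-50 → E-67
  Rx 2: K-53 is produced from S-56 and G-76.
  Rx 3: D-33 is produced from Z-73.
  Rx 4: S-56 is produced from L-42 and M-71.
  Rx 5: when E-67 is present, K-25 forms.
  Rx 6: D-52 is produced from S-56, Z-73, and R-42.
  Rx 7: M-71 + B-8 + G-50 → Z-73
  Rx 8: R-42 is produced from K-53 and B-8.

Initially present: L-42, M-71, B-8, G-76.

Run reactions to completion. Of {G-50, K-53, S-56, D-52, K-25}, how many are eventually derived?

L-42 and M-71 present → S-56 forms (Rx 4).
S-56 and G-76 present → K-53 forms (Rx 2).
No rule produces G-50, and it is not given.
K-53: reached.
S-56: reached.
D-52 would need S-56, Z-73, and R-42 (Rx 6), but Z-73 never forms.
K-25 would need E-67 (Rx 5), but E-67 never forms.
Reached: K-53 and S-56 — 2 of the 5.

2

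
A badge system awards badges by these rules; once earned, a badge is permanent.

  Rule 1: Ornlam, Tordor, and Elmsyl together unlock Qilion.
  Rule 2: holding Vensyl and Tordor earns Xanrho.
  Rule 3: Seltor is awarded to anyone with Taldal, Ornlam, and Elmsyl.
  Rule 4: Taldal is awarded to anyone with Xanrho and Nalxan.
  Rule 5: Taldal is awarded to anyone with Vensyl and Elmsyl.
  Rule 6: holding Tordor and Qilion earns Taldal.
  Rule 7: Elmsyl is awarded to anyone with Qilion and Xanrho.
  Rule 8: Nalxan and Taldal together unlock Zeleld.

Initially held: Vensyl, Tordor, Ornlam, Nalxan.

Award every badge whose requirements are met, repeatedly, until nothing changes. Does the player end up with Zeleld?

With Vensyl and Tordor, Xanrho is earned (Rule 2).
With Xanrho and Nalxan, Taldal is earned (Rule 4).
With Nalxan and Taldal, Zeleld is earned (Rule 8).

Yes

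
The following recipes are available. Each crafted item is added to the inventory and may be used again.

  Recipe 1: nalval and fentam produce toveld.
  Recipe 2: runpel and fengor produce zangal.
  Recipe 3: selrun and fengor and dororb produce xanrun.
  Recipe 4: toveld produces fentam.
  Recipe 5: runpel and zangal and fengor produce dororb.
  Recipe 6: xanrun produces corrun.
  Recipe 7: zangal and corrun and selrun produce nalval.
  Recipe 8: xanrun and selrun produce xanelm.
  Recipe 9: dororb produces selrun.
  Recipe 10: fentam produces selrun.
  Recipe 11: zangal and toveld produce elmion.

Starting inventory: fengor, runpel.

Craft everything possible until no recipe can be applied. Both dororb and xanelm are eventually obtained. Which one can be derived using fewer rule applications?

dororb

dororb: Using Recipe 2, runpel and fengor make zangal. runpel and zangal and fengor → dororb (Recipe 5). [2 rule applications]
xanelm: Using Recipe 2, runpel and fengor make zangal. runpel and zangal and fengor → dororb (Recipe 5). dororb → selrun (Recipe 9). selrun and fengor and dororb → xanrun (Recipe 3). xanrun and selrun → xanelm (Recipe 8). [5 rule applications]
dororb needs fewer.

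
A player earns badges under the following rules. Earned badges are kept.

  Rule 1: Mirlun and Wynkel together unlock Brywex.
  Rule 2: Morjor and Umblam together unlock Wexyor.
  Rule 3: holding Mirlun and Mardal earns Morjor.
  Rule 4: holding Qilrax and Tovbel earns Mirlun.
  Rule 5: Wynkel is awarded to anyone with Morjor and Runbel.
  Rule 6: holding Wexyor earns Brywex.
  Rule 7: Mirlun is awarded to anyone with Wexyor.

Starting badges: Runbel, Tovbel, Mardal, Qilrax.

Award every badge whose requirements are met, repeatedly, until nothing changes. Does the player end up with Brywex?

With Qilrax and Tovbel, Mirlun is earned (Rule 4).
With Mirlun and Mardal, Morjor is earned (Rule 3).
With Morjor and Runbel, Wynkel is earned (Rule 5).
With Mirlun and Wynkel, Brywex is earned (Rule 1).

Yes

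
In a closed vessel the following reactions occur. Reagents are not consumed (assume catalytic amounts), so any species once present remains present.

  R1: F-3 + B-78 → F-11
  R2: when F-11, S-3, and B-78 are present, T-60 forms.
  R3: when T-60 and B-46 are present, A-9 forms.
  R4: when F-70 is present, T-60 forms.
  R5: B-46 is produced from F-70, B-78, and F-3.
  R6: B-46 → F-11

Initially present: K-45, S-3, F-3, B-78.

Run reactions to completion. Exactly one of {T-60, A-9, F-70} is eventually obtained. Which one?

T-60

F-3 and B-78 present → F-11 forms (R1).
F-11, S-3, and B-78 present → T-60 forms (R2).
A-9 would need T-60 and B-46 (R3), but B-46 never forms. No rule produces F-70, and it is not given.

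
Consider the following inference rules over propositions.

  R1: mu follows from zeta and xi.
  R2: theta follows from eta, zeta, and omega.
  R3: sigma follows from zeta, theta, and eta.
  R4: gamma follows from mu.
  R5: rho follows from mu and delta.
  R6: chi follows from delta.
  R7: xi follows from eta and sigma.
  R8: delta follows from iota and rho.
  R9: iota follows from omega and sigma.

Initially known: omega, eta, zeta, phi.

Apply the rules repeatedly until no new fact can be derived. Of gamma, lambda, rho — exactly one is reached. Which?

gamma

From eta, zeta, and omega, R2 gives theta.
zeta, theta, and eta hold, so sigma follows (R3).
eta and sigma hold, so xi follows (R7).
zeta and xi hold, so mu follows (R1).
From mu, R4 gives gamma.
No rule produces lambda, and it is not given. rho would need mu and delta (R5), but delta is never established.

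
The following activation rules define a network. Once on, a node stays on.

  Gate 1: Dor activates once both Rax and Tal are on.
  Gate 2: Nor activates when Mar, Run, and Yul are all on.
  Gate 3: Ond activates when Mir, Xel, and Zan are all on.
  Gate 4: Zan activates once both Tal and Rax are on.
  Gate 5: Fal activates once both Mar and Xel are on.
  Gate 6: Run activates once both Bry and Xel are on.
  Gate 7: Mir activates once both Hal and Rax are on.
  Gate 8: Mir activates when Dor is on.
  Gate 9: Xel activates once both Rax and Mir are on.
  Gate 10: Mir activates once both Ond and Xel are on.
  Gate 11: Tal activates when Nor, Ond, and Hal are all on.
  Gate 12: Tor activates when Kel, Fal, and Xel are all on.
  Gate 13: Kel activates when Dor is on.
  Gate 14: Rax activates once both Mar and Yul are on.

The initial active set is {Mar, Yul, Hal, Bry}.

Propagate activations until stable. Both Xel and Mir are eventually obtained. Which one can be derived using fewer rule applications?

Mir: Gate 14: Mar and Yul on → Rax on. Hal and Rax are on, so Mir activates (Gate 7). [2 rule applications]
Xel: Mar and Yul are on, so Rax activates (Gate 14). Gate 7: Hal and Rax on → Mir on. Rax and Mir are on, so Xel activates (Gate 9). [3 rule applications]
Mir needs fewer.

Mir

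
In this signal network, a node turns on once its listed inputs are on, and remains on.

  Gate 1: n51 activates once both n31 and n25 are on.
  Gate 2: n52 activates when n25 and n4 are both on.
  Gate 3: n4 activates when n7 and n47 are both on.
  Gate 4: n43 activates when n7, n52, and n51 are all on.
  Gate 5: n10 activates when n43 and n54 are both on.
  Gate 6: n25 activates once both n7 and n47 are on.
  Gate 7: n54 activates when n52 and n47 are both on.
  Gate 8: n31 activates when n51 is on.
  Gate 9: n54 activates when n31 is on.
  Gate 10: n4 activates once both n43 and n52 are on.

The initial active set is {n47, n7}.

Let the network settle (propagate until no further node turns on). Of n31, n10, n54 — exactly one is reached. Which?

n54

n7 and n47 are on, so n25 activates (Gate 6).
Gate 3: n7 and n47 on → n4 on.
n25 and n4 are on, so n52 activates (Gate 2).
n52 and n47 are on, so n54 activates (Gate 7).
n10 would need n43 and n54 (Gate 5), but n43 never turns on. n31 would need n51 (Gate 8), but n51 never turns on.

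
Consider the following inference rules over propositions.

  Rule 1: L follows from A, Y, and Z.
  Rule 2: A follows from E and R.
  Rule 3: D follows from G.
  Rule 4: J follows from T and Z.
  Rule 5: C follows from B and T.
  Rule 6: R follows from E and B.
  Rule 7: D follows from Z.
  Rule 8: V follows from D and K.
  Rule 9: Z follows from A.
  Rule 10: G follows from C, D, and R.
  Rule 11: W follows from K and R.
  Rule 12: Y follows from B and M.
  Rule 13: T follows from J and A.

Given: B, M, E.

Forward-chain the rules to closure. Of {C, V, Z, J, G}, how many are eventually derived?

1

From E and B, Rule 6 gives R.
E and R hold, so A follows (Rule 2).
From A, Rule 9 gives Z.
C would need B and T (Rule 5), but T is never established.
V would need D and K (Rule 8), but K is never established.
Z: reached.
J would need T and Z (Rule 4), but T is never established.
G would need C, D, and R (Rule 10), but C is never established.
Reached: Z — 1 of the 5.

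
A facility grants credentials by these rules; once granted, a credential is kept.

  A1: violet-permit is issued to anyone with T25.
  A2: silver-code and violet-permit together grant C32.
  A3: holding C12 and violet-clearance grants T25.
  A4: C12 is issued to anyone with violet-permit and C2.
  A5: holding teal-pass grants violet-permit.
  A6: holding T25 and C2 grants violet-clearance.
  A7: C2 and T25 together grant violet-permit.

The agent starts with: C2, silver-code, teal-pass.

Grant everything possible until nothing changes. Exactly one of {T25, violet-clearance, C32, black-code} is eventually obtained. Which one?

C32

Holding teal-pass grants violet-permit (A5).
Holding silver-code and violet-permit grants C32 (A2).
T25 would need C12 and violet-clearance (A3), but violet-clearance is never granted. violet-clearance would need T25 and C2 (A6), but T25 is never granted. No rule produces black-code, and it is not given.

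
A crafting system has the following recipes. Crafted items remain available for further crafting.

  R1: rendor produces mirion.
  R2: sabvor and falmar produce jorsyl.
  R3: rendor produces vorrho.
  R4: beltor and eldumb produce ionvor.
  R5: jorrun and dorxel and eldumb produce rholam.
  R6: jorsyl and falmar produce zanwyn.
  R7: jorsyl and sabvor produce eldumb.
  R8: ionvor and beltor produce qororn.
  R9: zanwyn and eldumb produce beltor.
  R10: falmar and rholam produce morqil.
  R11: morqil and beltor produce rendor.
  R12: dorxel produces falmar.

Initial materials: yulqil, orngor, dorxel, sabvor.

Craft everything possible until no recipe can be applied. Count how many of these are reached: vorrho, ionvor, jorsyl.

dorxel → falmar (R12).
sabvor and falmar → jorsyl (R2).
jorsyl and falmar → zanwyn (R6).
Using R7, jorsyl and sabvor make eldumb.
Using R9, zanwyn and eldumb make beltor.
beltor and eldumb → ionvor (R4).
vorrho would need rendor (R3), but rendor is never obtained.
ionvor: reached.
jorsyl: reached.
Reached: ionvor and jorsyl — 2 of the 3.

2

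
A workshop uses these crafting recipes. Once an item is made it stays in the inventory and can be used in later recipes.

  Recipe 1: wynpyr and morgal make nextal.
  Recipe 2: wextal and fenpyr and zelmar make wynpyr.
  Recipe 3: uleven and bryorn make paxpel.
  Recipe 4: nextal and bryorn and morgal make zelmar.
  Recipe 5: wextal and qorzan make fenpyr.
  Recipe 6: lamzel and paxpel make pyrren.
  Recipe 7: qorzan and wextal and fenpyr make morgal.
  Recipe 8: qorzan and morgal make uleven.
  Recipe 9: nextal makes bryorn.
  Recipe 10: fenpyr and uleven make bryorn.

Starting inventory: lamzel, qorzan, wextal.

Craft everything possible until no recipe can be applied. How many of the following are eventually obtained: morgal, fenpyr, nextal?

2

Using Recipe 5, wextal and qorzan make fenpyr.
Using Recipe 7, qorzan, wextal, and fenpyr make morgal.
morgal: reached.
fenpyr: reached.
nextal would need wynpyr and morgal (Recipe 1), but wynpyr is never obtained.
Reached: morgal and fenpyr — 2 of the 3.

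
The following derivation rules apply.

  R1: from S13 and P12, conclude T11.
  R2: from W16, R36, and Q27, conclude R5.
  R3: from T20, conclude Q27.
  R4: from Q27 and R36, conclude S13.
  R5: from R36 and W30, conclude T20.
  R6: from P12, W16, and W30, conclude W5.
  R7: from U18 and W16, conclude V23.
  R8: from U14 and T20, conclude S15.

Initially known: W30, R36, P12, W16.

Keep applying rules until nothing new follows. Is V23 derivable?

No

V23 would need U18 and W16 (R7), but U18 is never established.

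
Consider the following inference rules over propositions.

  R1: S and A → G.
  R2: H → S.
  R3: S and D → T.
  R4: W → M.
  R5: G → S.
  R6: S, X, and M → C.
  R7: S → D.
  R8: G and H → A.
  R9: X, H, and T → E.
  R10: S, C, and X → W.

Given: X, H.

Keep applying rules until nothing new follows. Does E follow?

Yes

H holds, so S follows (R2).
S holds, so D follows (R7).
From S and D, R3 gives T.
From X, H, and T, R9 gives E.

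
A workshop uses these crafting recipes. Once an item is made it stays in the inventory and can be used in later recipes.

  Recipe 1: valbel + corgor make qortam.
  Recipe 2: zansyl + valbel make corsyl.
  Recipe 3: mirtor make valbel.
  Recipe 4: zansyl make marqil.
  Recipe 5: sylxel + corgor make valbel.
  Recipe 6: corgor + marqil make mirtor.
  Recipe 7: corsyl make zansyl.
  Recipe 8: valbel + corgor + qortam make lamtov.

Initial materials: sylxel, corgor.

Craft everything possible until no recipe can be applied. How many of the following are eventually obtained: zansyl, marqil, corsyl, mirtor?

zansyl would need corsyl (Recipe 7), but corsyl is never obtained.
marqil would need zansyl (Recipe 4), but zansyl is never obtained.
corsyl would need zansyl and valbel (Recipe 2), but zansyl is never obtained.
mirtor would need corgor and marqil (Recipe 6), but marqil is never obtained.
None of the 4 are reached.

0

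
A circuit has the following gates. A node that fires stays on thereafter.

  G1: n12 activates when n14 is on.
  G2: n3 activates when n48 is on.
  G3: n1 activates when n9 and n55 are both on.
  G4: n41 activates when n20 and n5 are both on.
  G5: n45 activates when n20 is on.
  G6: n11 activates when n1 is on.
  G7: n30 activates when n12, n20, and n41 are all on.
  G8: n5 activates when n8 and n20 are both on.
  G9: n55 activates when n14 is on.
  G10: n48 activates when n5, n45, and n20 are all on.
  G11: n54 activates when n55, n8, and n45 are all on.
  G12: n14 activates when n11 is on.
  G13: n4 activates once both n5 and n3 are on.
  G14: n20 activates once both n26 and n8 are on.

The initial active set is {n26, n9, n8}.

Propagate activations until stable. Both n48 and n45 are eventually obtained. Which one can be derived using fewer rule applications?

n45: G14: n26 and n8 on → n20 on. n20 is on, so n45 activates (G5). [2 rule applications]
n48: G14: n26 and n8 on → n20 on. G8: n8 and n20 on → n5 on. n20 is on, so n45 activates (G5). G10: n5, n45, and n20 on → n48 on. [4 rule applications]
n45 needs fewer.

n45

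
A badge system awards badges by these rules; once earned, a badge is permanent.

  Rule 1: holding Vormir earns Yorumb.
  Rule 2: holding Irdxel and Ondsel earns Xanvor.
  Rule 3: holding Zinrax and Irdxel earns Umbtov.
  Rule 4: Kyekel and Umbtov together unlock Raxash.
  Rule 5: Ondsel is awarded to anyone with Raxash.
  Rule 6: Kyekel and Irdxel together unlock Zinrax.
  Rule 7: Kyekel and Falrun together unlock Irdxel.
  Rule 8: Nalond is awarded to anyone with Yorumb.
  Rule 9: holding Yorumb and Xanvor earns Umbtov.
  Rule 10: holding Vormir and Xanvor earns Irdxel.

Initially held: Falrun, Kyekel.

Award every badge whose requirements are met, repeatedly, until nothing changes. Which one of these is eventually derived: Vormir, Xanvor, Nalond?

Xanvor

With Kyekel and Falrun, Irdxel is earned (Rule 7).
With Kyekel and Irdxel, Zinrax is earned (Rule 6).
With Zinrax and Irdxel, Umbtov is earned (Rule 3).
With Kyekel and Umbtov, Raxash is earned (Rule 4).
With Raxash, Ondsel is earned (Rule 5).
With Irdxel and Ondsel, Xanvor is earned (Rule 2).
Nalond would need Yorumb (Rule 8), but Yorumb is never earned. No rule produces Vormir, and it is not given.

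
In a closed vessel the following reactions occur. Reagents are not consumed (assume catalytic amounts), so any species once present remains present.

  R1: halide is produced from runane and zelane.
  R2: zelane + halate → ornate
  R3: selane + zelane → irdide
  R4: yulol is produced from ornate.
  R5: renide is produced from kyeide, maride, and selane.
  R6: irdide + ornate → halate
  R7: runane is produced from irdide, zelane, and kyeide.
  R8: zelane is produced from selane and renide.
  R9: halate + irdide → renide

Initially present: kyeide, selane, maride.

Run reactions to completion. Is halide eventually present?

Yes

kyeide, maride, and selane present → renide forms (R5).
selane and renide present → zelane forms (R8).
selane and zelane present → irdide forms (R3).
irdide, zelane, and kyeide present → runane forms (R7).
runane and zelane present → halide forms (R1).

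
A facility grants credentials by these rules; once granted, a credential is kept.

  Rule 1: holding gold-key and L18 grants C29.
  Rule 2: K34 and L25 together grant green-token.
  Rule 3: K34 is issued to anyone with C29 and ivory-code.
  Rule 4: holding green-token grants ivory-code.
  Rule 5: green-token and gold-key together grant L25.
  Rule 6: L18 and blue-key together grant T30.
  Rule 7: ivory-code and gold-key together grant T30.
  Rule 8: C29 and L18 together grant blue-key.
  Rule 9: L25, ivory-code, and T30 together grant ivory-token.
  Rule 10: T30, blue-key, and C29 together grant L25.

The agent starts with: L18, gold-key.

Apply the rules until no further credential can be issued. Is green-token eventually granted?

green-token would need K34 and L25 (Rule 2), but K34 is never granted.

No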